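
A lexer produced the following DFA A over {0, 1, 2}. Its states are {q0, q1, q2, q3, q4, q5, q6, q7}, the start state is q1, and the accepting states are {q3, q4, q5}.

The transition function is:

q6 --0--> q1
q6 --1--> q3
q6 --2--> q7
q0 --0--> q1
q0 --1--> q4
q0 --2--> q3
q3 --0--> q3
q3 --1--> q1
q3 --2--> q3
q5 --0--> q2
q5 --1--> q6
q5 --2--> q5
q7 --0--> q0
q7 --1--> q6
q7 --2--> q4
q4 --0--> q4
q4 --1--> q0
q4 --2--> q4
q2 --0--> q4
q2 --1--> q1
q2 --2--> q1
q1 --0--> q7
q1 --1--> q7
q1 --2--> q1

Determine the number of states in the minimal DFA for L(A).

6

States {q2,q5} cannot be reached from the start state, so discard them.
P0 = {q3,q4} | {q0,q1,q6,q7}.
On input 1, block {q0,q1,q6,q7} splits into {q0,q6} and {q1,q7}.
Split {q3,q4} by δ(·,1) → {q3} and {q4}.
On input 1, block {q0,q6} splits into {q0} and {q6}.
Split {q1,q7} by δ(·,0) → {q1} and {q7}.
Stable partition: {q3} | {q0} | {q1} | {q4} | {q6} | {q7} — 6 equivalence classes.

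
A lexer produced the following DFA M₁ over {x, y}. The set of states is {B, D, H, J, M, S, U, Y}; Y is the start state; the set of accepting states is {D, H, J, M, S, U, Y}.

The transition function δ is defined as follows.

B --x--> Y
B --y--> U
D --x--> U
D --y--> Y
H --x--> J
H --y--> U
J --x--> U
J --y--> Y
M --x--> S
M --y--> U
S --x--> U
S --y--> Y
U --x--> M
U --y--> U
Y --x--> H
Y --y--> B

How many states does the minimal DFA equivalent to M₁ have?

First remove the unreachable states {D}; 7 states remain.
P0 = {H,J,M,S,U,Y} | {B}.
Refine {H,J,M,S,U,Y} on symbol y: members go to different blocks, giving {H,J,M,S,U} and {Y}.
On input y, block {H,J,M,S,U} splits into {H,M,U} and {J,S}.
On input x, block {H,M,U} splits into {H,M} and {U}.
Stable partition: {H,M} | {B} | {Y} | {J,S} | {U} — 5 equivalence classes.

5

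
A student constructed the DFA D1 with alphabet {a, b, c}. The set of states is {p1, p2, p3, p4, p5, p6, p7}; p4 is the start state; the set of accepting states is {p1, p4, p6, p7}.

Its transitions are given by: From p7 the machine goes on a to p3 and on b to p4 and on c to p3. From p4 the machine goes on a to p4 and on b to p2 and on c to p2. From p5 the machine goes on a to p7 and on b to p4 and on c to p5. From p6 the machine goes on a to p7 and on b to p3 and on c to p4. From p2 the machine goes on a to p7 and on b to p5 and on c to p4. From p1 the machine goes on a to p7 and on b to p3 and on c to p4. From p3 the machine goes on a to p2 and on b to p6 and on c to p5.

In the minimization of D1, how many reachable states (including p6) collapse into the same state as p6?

Reachable states from the start: {p2,p3,p4,p5,p6,p7}. Unreachable: {p1} — drop them.
Start with accepting vs non-accepting: {p4,p6,p7} | {p2,p3,p5}.
On input a, block {p4,p6,p7} splits into {p4,p6} and {p7}.
Split {p4,p6} by δ(·,a) → {p4} and {p6}.
Refine {p2,p3,p5} on symbol a: members go to different blocks, giving {p2,p5} and {p3}.
On input b, block {p2,p5} splits into {p2} and {p5}.
No further refinement is possible. Final partition (6 blocks): {p4} | {p2} | {p7} | {p6} | {p3} | {p5}.
The equivalence class containing p6 is {p6}, of size 1.

1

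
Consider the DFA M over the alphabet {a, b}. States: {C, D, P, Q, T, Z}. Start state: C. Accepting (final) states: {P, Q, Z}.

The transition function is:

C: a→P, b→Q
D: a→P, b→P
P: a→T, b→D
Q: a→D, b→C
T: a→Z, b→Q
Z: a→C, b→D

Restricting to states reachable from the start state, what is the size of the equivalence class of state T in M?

All states are reachable from the start state.
Start with accepting vs non-accepting: {P,Q,Z} | {C,D,T}.
No further refinement is possible. Final partition (2 blocks): {P,Q,Z} | {C,D,T}.
The equivalence class containing T is {C,D,T}, of size 3.

3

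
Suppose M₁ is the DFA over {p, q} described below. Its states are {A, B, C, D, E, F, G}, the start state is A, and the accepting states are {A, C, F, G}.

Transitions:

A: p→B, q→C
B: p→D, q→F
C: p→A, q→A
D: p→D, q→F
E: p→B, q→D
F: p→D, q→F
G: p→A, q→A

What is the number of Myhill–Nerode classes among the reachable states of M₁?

Reachable states from the start: {A,B,C,D,F}. Unreachable: {E,G} — drop them.
P0 = {A,C,F} | {B,D}.
Refine {A,C,F} on symbol p: members go to different blocks, giving {A,F} and {C}.
Split {A,F} by δ(·,q) → {A} and {F}.
No further refinement is possible. Final partition (4 blocks): {A} | {B,D} | {C} | {F}.

4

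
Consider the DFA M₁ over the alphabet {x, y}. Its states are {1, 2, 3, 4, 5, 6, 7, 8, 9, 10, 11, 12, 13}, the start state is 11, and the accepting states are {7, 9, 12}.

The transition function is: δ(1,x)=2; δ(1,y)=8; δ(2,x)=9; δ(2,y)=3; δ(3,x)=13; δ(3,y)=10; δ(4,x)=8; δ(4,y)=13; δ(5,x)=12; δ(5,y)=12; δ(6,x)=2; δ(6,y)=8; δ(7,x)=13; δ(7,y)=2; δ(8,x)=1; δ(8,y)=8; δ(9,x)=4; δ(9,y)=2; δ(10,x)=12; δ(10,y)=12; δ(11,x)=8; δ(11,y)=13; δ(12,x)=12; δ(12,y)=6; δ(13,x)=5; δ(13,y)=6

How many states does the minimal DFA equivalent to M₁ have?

States {7} cannot be reached from the start state, so discard them.
P0 = {9,12} | {1,2,3,4,5,6,8,10,11,13}.
On input x, block {9,12} splits into {9} and {12}.
On input x, block {1,2,3,4,5,6,8,10,11,13} splits into {1,3,4,6,8,11,13} and {5,10} and {2}.
On input x, block {1,3,4,6,8,11,13} splits into {3,4,8,11} and {1,6} and {13}.
Split {3,4,8,11} by δ(·,x) → {4,11} and {3} and {8}.
Stable partition: {9} | {4,11} | {12} | {5,10} | {2} | {1,6} | {13} | {3} | {8} — 9 equivalence classes.

9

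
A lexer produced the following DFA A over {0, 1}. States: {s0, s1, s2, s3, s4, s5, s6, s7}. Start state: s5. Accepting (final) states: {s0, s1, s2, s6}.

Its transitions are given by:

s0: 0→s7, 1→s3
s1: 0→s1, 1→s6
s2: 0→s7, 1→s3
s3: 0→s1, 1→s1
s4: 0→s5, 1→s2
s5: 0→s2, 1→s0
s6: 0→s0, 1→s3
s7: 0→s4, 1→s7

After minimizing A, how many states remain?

P0 = {s0,s1,s2,s6} | {s3,s4,s5,s7}.
Refine {s0,s1,s2,s6} on symbol 0: members go to different blocks, giving {s0,s2} and {s1,s6}.
On input 0, block {s3,s4,s5,s7} splits into {s4,s7} and {s3} and {s5}.
Refine {s4,s7} on symbol 0: members go to different blocks, giving {s4} and {s7}.
Split {s1,s6} by δ(·,0) → {s1} and {s6}.
The partition is now stable with 7 blocks: {s0,s2} | {s4} | {s1} | {s3} | {s5} | {s7} | {s6}.

7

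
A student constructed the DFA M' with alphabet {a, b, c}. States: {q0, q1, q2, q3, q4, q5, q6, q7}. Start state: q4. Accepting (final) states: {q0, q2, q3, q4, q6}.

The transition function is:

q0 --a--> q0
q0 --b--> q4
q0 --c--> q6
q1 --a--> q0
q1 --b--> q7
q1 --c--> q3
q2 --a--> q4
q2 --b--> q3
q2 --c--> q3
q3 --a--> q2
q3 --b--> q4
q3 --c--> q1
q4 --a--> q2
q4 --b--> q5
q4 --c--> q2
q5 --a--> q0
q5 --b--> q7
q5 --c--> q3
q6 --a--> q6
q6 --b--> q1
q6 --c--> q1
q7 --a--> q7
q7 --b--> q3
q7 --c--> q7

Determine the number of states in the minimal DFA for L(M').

Initial partition by acceptance: {q0,q2,q3,q4,q6} | {q1,q5,q7}.
Refine {q0,q2,q3,q4,q6} on symbol b: members go to different blocks, giving {q0,q2,q3} and {q4,q6}.
Refine {q0,q2,q3} on symbol a: members go to different blocks, giving {q0,q3} and {q2}.
On input a, block {q0,q3} splits into {q0} and {q3}.
On input a, block {q1,q5,q7} splits into {q1,q5} and {q7}.
On input a, block {q4,q6} splits into {q4} and {q6}.
Stable partition: {q0} | {q1,q5} | {q4} | {q2} | {q3} | {q7} | {q6} — 7 equivalence classes.

7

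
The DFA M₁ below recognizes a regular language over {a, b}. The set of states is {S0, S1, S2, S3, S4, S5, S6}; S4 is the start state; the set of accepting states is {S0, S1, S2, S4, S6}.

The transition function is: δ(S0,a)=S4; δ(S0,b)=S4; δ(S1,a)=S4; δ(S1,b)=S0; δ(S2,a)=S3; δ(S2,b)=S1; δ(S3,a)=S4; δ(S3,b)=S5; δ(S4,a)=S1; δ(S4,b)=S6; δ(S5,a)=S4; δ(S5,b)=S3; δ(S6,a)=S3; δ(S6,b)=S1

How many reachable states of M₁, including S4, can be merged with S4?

1

States {S2} cannot be reached from the start state, so discard them.
Start with accepting vs non-accepting: {S0,S1,S4,S6} | {S3,S5}.
Split {S0,S1,S4,S6} by δ(·,a) → {S0,S1,S4} and {S6}.
Refine {S0,S1,S4} on symbol b: members go to different blocks, giving {S0,S1} and {S4}.
On input b, block {S0,S1} splits into {S0} and {S1}.
No further refinement is possible. Final partition (5 blocks): {S0} | {S3,S5} | {S6} | {S4} | {S1}.
State S4 belongs to the block {S4}, which has 1 states.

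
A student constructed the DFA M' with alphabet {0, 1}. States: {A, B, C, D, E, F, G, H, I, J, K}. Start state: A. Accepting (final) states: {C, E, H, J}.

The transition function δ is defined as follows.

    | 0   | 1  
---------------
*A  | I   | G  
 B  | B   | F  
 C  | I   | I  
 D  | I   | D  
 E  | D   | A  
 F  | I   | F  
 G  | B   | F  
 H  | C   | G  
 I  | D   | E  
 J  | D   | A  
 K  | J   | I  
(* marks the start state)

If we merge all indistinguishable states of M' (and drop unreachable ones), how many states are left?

5

States {C,H,J,K} cannot be reached from the start state, so discard them.
Initial partition by acceptance: {E} | {A,B,D,F,G,I}.
Split {A,B,D,F,G,I} by δ(·,1) → {A,B,D,F,G} and {I}.
Split {A,B,D,F,G} by δ(·,0) → {A,D,F} and {B,G}.
Split {A,D,F} by δ(·,1) → {D,F} and {A}.
No further refinement is possible. Final partition (5 blocks): {E} | {D,F} | {I} | {B,G} | {A}.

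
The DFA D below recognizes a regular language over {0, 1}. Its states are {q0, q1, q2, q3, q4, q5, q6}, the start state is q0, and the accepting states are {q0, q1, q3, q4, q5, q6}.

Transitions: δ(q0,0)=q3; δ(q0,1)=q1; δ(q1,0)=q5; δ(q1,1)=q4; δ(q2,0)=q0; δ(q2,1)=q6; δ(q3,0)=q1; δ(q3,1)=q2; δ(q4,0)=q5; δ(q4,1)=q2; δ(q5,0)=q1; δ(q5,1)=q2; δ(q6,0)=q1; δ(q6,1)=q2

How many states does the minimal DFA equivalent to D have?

All states are reachable from the start state.
Initial partition by acceptance: {q0,q1,q3,q4,q5,q6} | {q2}.
Refine {q0,q1,q3,q4,q5,q6} on symbol 1: members go to different blocks, giving {q3,q4,q5,q6} and {q0,q1}.
On input 0, block {q3,q4,q5,q6} splits into {q3,q5,q6} and {q4}.
Refine {q0,q1} on symbol 1: members go to different blocks, giving {q0} and {q1}.
Stable partition: {q3,q5,q6} | {q2} | {q0} | {q4} | {q1} — 5 equivalence classes.

5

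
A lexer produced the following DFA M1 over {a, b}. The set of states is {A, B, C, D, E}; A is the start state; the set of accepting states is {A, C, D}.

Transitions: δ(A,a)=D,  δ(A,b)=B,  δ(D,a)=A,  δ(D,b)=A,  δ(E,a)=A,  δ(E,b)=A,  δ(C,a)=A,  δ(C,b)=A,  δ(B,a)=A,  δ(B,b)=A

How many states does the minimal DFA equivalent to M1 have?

Reachable states from the start: {A,B,D}. Unreachable: {C,E} — drop them.
P0 = {A,D} | {B}.
On input b, block {A,D} splits into {A} and {D}.
The partition is now stable with 3 blocks: {A} | {B} | {D}.

3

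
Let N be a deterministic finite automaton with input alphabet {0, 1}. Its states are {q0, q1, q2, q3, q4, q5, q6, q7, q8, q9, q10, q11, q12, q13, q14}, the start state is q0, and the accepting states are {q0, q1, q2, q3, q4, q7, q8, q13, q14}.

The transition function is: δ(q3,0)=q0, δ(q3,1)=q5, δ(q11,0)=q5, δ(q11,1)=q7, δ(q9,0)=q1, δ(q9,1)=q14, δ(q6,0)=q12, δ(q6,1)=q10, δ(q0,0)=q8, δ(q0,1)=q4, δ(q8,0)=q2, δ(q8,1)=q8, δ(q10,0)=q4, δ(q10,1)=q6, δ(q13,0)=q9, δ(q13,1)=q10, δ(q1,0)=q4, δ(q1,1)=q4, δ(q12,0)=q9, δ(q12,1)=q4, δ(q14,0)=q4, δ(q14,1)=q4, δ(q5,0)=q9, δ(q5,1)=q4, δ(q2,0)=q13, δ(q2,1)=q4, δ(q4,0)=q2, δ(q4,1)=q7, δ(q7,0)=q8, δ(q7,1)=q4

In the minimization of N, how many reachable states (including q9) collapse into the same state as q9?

States {q3,q5,q11} cannot be reached from the start state, so discard them.
P0 = {q0,q1,q2,q4,q7,q8,q13,q14} | {q6,q9,q10,q12}.
Split {q0,q1,q2,q4,q7,q8,q13,q14} by δ(·,0) → {q0,q1,q2,q4,q7,q8,q14} and {q13}.
Refine {q0,q1,q2,q4,q7,q8,q14} on symbol 0: members go to different blocks, giving {q0,q1,q4,q7,q8,q14} and {q2}.
On input 0, block {q0,q1,q4,q7,q8,q14} splits into {q0,q1,q7,q14} and {q4,q8}.
Refine {q6,q9,q10,q12} on symbol 0: members go to different blocks, giving {q6,q12} and {q9} and {q10}.
Refine {q6,q12} on symbol 0: members go to different blocks, giving {q6} and {q12}.
On input 1, block {q4,q8} splits into {q4} and {q8}.
Refine {q0,q1,q7,q14} on symbol 0: members go to different blocks, giving {q0,q7} and {q1,q14}.
No further refinement is possible. Final partition (10 blocks): {q0,q7} | {q6} | {q13} | {q2} | {q4} | {q9} | {q10} | {q12} | {q8} | {q1,q14}.
State q9 belongs to the block {q9}, which has 1 states.

1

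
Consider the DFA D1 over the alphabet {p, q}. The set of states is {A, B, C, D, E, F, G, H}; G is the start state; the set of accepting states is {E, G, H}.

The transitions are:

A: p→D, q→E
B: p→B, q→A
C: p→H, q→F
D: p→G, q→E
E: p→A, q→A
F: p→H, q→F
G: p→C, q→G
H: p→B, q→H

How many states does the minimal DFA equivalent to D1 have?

7

Initial partition by acceptance: {E,G,H} | {A,B,C,D,F}.
Split {E,G,H} by δ(·,q) → {G,H} and {E}.
Refine {A,B,C,D,F} on symbol p: members go to different blocks, giving {C,D,F} and {A,B}.
Refine {G,H} on symbol p: members go to different blocks, giving {G} and {H}.
Refine {C,D,F} on symbol p: members go to different blocks, giving {C,F} and {D}.
On input p, block {A,B} splits into {A} and {B}.
Stable partition: {G} | {C,F} | {E} | {A} | {H} | {D} | {B} — 7 equivalence classes.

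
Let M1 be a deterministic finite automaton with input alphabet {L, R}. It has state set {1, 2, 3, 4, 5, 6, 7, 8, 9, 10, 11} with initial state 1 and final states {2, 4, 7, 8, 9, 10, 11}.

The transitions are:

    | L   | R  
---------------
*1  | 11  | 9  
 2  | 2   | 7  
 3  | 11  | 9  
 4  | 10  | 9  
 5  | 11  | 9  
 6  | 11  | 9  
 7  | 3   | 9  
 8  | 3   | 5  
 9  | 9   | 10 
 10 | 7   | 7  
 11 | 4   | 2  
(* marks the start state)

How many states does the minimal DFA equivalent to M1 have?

States {5,6,8} cannot be reached from the start state, so discard them.
Initial partition by acceptance: {2,4,7,9,10,11} | {1,3}.
Refine {2,4,7,9,10,11} on symbol L: members go to different blocks, giving {2,4,9,10,11} and {7}.
On input L, block {2,4,9,10,11} splits into {2,4,9,11} and {10}.
On input L, block {2,4,9,11} splits into {2,9,11} and {4}.
Refine {2,9,11} on symbol L: members go to different blocks, giving {2,9} and {11}.
Split {2,9} by δ(·,R) → {2} and {9}.
No further refinement is possible. Final partition (7 blocks): {2} | {1,3} | {7} | {10} | {4} | {11} | {9}.

7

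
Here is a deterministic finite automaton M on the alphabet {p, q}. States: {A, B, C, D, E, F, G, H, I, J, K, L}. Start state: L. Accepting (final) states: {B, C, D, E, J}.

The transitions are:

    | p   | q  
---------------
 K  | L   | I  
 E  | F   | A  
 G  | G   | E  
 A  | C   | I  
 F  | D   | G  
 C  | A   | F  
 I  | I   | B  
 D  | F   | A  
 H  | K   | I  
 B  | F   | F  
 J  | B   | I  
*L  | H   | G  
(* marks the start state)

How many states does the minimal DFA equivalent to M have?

First remove the unreachable states {J}; 11 states remain.
Initial partition by acceptance: {B,C,D,E} | {A,F,G,H,I,K,L}.
On input p, block {A,F,G,H,I,K,L} splits into {G,H,I,K,L} and {A,F}.
Refine {G,H,I,K,L} on symbol q: members go to different blocks, giving {H,K,L} and {G,I}.
No further refinement is possible. Final partition (4 blocks): {B,C,D,E} | {H,K,L} | {A,F} | {G,I}.

4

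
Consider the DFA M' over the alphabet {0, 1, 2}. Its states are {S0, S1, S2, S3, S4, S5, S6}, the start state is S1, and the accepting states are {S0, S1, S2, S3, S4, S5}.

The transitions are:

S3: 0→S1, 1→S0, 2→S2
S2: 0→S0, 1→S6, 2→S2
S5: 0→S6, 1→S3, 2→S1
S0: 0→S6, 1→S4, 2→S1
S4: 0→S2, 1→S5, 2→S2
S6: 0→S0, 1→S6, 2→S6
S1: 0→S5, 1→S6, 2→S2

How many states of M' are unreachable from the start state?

Exploring from S1, all states are eventually visited, so none are unreachable.

0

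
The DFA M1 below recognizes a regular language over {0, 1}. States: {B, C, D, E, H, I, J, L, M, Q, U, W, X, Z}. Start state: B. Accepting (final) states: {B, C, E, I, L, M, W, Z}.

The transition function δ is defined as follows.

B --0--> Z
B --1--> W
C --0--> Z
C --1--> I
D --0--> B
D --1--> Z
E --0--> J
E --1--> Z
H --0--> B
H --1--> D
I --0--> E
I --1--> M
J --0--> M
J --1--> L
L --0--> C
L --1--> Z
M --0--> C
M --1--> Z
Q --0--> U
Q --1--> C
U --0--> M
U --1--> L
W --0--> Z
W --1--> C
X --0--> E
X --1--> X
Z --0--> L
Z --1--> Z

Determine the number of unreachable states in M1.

BFS from B reaches {B, C, E, I, J, L, M, W, Z}; the 5 state(s) D, H, Q, U, X are never visited.

5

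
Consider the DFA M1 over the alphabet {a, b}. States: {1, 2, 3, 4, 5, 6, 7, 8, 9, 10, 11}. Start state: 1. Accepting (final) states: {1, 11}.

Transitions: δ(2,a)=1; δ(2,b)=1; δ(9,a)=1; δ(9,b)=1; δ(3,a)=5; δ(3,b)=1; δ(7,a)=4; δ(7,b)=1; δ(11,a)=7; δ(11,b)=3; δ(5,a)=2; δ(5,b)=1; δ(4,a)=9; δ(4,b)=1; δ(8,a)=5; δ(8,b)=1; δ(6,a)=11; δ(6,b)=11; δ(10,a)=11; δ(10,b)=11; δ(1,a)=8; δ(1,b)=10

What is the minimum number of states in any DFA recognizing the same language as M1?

Reachable states from the start: {1,2,3,4,5,7,8,9,10,11}. Unreachable: {6} — drop them.
Start with accepting vs non-accepting: {1,11} | {2,3,4,5,7,8,9,10}.
Split {2,3,4,5,7,8,9,10} by δ(·,a) → {3,4,5,7,8} and {2,9,10}.
Refine {1,11} on symbol b: members go to different blocks, giving {1} and {11}.
Split {3,4,5,7,8} by δ(·,a) → {3,7,8} and {4,5}.
On input a, block {2,9,10} splits into {2,9} and {10}.
Stable partition: {1} | {3,7,8} | {2,9} | {11} | {4,5} | {10} — 6 equivalence classes.

6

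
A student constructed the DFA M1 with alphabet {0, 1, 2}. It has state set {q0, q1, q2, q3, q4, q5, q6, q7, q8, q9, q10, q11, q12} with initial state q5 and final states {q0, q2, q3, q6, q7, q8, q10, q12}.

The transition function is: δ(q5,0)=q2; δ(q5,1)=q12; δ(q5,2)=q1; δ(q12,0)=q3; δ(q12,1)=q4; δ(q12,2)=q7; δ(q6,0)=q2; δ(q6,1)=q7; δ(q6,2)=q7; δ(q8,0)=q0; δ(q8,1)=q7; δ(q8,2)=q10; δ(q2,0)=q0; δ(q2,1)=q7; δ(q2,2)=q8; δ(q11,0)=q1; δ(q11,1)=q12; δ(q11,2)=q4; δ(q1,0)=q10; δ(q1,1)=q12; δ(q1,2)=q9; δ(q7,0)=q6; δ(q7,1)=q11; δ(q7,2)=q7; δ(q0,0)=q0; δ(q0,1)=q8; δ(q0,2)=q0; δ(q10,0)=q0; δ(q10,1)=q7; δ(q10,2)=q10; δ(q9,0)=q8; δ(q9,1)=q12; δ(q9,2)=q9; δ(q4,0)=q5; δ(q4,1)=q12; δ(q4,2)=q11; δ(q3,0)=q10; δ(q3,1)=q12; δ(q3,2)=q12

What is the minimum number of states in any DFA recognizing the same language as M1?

6

Initial partition by acceptance: {q0,q2,q3,q6,q7,q8,q10,q12} | {q1,q4,q5,q9,q11}.
Refine {q0,q2,q3,q6,q7,q8,q10,q12} on symbol 1: members go to different blocks, giving {q0,q2,q3,q6,q8,q10} and {q7,q12}.
Refine {q0,q2,q3,q6,q8,q10} on symbol 1: members go to different blocks, giving {q2,q3,q6,q8,q10} and {q0}.
Split {q2,q3,q6,q8,q10} by δ(·,0) → {q2,q8,q10} and {q3,q6}.
Split {q1,q4,q5,q9,q11} by δ(·,0) → {q1,q5,q9} and {q4,q11}.
Stable partition: {q2,q8,q10} | {q1,q5,q9} | {q7,q12} | {q0} | {q3,q6} | {q4,q11} — 6 equivalence classes.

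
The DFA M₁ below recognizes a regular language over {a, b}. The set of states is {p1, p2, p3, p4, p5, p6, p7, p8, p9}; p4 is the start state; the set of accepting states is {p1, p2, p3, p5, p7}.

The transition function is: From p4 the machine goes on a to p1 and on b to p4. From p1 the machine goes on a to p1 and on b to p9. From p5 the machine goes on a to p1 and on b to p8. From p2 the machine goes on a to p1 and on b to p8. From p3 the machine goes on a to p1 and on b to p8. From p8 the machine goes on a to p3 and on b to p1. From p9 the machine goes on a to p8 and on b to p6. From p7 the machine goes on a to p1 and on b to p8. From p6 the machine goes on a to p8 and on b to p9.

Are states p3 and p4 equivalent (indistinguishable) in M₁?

States {p2,p5,p7} cannot be reached from the start state, so discard them.
Initial partition by acceptance: {p1,p3} | {p4,p6,p8,p9}.
Split {p4,p6,p8,p9} by δ(·,a) → {p4,p8} and {p6,p9}.
Split {p1,p3} by δ(·,b) → {p1} and {p3}.
Split {p4,p8} by δ(·,a) → {p4} and {p8}.
The partition is now stable with 5 blocks: {p1} | {p4} | {p6,p9} | {p3} | {p8}.
p3 and p4 end up in different blocks, so they are distinguishable. For instance, the string 'ε' is accepted from only p3.

No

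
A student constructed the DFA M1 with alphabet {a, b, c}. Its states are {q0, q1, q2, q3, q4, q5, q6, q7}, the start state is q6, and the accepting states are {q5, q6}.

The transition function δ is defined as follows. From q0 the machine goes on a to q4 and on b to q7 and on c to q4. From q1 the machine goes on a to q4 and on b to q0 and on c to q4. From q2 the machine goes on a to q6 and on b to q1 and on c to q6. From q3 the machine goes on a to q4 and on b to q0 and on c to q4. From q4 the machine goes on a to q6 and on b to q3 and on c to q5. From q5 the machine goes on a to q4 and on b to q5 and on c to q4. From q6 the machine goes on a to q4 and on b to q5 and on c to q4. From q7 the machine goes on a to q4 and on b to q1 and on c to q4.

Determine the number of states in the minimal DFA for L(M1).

States {q2} cannot be reached from the start state, so discard them.
Start with accepting vs non-accepting: {q5,q6} | {q0,q1,q3,q4,q7}.
Split {q0,q1,q3,q4,q7} by δ(·,a) → {q0,q1,q3,q7} and {q4}.
The partition is now stable with 3 blocks: {q5,q6} | {q0,q1,q3,q7} | {q4}.

3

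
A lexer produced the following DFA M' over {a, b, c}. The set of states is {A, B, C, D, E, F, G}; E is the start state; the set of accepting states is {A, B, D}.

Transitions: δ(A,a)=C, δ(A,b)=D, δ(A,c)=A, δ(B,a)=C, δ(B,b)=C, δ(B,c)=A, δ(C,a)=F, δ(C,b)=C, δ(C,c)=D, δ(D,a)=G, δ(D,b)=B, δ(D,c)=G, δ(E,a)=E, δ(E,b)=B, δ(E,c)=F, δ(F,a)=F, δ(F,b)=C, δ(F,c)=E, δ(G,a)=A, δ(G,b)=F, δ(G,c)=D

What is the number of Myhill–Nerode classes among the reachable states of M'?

7

All states are reachable from the start state.
P0 = {A,B,D} | {C,E,F,G}.
On input b, block {A,B,D} splits into {A,D} and {B}.
Split {A,D} by δ(·,b) → {A} and {D}.
Split {C,E,F,G} by δ(·,a) → {C,E,F} and {G}.
Split {C,E,F} by δ(·,b) → {C,F} and {E}.
Refine {C,F} on symbol c: members go to different blocks, giving {C} and {F}.
Stable partition: {A} | {C} | {B} | {D} | {G} | {E} | {F} — 7 equivalence classes.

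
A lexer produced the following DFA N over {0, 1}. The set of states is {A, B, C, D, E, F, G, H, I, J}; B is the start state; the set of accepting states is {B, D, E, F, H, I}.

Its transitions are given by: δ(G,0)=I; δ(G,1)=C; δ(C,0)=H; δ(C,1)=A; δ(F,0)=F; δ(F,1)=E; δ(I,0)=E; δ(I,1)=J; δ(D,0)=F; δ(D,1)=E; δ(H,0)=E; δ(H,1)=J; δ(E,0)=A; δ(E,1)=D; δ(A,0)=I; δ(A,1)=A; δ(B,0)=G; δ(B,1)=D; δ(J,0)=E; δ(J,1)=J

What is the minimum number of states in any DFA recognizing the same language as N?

Start with accepting vs non-accepting: {B,D,E,F,H,I} | {A,C,G,J}.
On input 0, block {B,D,E,F,H,I} splits into {D,F,H,I} and {B,E}.
Split {D,F,H,I} by δ(·,0) → {D,F} and {H,I}.
On input 0, block {A,C,G,J} splits into {A,C,G} and {J}.
The partition is now stable with 5 blocks: {D,F} | {A,C,G} | {B,E} | {H,I} | {J}.

5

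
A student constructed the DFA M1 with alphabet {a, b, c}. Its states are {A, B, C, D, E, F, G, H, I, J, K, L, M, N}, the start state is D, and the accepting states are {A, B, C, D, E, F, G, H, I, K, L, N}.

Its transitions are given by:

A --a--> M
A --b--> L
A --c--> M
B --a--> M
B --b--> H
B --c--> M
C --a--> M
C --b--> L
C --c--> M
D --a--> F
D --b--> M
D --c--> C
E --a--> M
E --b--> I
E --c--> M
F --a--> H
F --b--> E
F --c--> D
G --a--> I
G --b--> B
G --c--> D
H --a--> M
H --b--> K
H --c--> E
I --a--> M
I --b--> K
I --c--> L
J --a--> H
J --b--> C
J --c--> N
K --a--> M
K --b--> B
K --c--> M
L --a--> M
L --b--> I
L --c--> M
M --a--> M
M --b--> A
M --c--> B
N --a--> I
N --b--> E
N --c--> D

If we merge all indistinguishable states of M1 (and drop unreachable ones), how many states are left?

States {G,J,N} cannot be reached from the start state, so discard them.
Initial partition by acceptance: {A,B,C,D,E,F,H,I,K,L} | {M}.
Split {A,B,C,D,E,F,H,I,K,L} by δ(·,a) → {A,B,C,E,H,I,K,L} and {D,F}.
On input c, block {A,B,C,E,H,I,K,L} splits into {A,B,C,E,K,L} and {H,I}.
On input b, block {A,B,C,E,K,L} splits into {A,C,K} and {B,E,L}.
On input a, block {D,F} splits into {D} and {F}.
The partition is now stable with 6 blocks: {A,C,K} | {M} | {D} | {H,I} | {B,E,L} | {F}.

6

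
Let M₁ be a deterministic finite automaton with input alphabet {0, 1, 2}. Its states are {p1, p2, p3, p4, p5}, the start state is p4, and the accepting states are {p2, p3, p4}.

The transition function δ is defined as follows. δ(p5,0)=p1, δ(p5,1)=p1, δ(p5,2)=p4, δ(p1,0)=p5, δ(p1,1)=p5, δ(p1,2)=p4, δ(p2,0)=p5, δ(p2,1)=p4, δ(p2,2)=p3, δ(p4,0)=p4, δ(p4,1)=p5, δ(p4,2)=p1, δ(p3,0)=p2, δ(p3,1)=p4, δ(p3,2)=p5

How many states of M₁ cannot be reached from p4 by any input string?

BFS from p4 reaches {p1, p4, p5}; the 2 state(s) p2, p3 are never visited.

2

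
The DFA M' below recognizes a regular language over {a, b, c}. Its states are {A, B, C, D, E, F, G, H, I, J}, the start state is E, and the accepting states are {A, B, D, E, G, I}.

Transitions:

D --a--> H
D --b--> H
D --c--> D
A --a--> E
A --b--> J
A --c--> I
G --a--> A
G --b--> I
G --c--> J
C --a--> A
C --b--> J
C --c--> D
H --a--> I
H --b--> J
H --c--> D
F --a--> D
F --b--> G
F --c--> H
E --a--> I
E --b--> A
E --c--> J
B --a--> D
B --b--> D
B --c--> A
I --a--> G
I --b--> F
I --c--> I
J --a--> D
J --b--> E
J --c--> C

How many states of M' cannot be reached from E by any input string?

BFS from E reaches {A, C, D, E, F, G, H, I, J}; the 1 state(s) B are never visited.

1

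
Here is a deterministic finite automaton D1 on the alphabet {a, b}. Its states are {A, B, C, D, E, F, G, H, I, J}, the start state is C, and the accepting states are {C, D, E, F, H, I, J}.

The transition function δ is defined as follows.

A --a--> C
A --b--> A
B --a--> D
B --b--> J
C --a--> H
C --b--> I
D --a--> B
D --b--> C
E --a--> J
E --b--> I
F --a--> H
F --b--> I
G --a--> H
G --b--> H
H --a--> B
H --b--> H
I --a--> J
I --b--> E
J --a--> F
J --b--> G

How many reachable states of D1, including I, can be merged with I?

States {A} cannot be reached from the start state, so discard them.
Initial partition by acceptance: {C,D,E,F,H,I,J} | {B,G}.
On input a, block {C,D,E,F,H,I,J} splits into {C,E,F,I,J} and {D,H}.
On input a, block {C,E,F,I,J} splits into {E,I,J} and {C,F}.
Refine {E,I,J} on symbol a: members go to different blocks, giving {E,I} and {J}.
On input b, block {B,G} splits into {B} and {G}.
Refine {D,H} on symbol b: members go to different blocks, giving {D} and {H}.
Stable partition: {E,I} | {B} | {D} | {C,F} | {J} | {G} | {H} — 7 equivalence classes.
The equivalence class containing I is {E,I}, of size 2.

2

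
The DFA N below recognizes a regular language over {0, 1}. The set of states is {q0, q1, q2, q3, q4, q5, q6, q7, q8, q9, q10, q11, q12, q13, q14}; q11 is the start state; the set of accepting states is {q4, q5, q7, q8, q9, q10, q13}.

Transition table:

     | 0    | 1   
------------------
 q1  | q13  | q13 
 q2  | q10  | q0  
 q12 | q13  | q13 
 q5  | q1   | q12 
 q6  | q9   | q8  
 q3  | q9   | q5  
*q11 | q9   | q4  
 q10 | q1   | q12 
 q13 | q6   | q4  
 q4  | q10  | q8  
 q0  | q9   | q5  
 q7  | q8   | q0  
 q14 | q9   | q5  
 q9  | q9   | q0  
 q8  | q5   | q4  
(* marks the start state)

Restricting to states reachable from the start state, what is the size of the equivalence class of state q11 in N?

2

First remove the unreachable states {q2,q3,q7,q14}; 11 states remain.
P0 = {q4,q5,q8,q9,q10,q13} | {q0,q1,q6,q11,q12}.
Refine {q4,q5,q8,q9,q10,q13} on symbol 0: members go to different blocks, giving {q4,q8,q9} and {q5,q10,q13}.
Refine {q4,q8,q9} on symbol 0: members go to different blocks, giving {q4,q8} and {q9}.
Split {q0,q1,q6,q11,q12} by δ(·,0) → {q0,q6,q11} and {q1,q12}.
On input 1, block {q0,q6,q11} splits into {q6,q11} and {q0}.
Split {q5,q10,q13} by δ(·,0) → {q5,q10} and {q13}.
Stable partition: {q4,q8} | {q6,q11} | {q5,q10} | {q9} | {q1,q12} | {q0} | {q13} — 7 equivalence classes.
The equivalence class containing q11 is {q6,q11}, of size 2.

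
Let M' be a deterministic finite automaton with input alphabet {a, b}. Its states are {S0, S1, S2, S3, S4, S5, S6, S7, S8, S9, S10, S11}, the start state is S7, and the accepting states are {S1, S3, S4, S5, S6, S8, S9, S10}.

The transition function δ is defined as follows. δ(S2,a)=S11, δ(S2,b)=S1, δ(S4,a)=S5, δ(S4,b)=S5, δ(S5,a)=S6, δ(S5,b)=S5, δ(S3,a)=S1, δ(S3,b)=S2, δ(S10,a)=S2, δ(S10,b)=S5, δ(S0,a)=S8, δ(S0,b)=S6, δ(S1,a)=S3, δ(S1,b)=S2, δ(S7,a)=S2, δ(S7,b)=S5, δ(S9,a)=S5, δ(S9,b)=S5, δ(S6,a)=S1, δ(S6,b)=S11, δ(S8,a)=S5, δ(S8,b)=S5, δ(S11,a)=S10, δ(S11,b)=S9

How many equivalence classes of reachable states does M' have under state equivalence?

8

States {S0,S4,S8} cannot be reached from the start state, so discard them.
Initial partition by acceptance: {S1,S3,S5,S6,S9,S10} | {S2,S7,S11}.
On input a, block {S1,S3,S5,S6,S9,S10} splits into {S1,S3,S5,S6,S9} and {S10}.
On input b, block {S1,S3,S5,S6,S9} splits into {S1,S3,S6} and {S5,S9}.
Refine {S2,S7,S11} on symbol a: members go to different blocks, giving {S2,S7} and {S11}.
On input b, block {S1,S3,S6} splits into {S1,S3} and {S6}.
Refine {S2,S7} on symbol a: members go to different blocks, giving {S2} and {S7}.
Refine {S5,S9} on symbol a: members go to different blocks, giving {S5} and {S9}.
Stable partition: {S1,S3} | {S2} | {S10} | {S5} | {S11} | {S6} | {S7} | {S9} — 8 equivalence classes.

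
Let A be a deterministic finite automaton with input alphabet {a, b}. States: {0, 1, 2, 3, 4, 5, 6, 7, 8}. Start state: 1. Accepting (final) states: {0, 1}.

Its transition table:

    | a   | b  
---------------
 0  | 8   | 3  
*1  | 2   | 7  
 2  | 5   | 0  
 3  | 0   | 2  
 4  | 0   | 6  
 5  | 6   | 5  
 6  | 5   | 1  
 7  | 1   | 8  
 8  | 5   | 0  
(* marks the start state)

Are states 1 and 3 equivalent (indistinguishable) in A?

No

First remove the unreachable states {4}; 8 states remain.
P0 = {0,1} | {2,3,5,6,7,8}.
On input a, block {2,3,5,6,7,8} splits into {2,5,6,8} and {3,7}.
Split {2,5,6,8} by δ(·,b) → {2,6,8} and {5}.
Stable partition: {0,1} | {2,6,8} | {3,7} | {5} — 4 equivalence classes.
1 and 3 end up in different blocks, so they are distinguishable. For instance, the string 'ε' is accepted from only 1.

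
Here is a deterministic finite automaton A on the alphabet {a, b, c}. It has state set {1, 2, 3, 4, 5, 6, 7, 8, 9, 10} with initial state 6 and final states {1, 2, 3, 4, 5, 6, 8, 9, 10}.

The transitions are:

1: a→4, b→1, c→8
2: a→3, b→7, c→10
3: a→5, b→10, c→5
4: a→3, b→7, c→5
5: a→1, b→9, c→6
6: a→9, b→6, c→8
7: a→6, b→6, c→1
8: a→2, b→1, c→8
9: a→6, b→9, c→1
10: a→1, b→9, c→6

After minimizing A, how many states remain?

Initial partition by acceptance: {1,2,3,4,5,6,8,9,10} | {7}.
Split {1,2,3,4,5,6,8,9,10} by δ(·,b) → {1,3,5,6,8,9,10} and {2,4}.
On input a, block {1,3,5,6,8,9,10} splits into {3,5,6,9,10} and {1,8}.
Split {3,5,6,9,10} by δ(·,a) → {3,6,9} and {5,10}.
On input a, block {3,6,9} splits into {6,9} and {3}.
Stable partition: {6,9} | {7} | {2,4} | {1,8} | {5,10} | {3} — 6 equivalence classes.

6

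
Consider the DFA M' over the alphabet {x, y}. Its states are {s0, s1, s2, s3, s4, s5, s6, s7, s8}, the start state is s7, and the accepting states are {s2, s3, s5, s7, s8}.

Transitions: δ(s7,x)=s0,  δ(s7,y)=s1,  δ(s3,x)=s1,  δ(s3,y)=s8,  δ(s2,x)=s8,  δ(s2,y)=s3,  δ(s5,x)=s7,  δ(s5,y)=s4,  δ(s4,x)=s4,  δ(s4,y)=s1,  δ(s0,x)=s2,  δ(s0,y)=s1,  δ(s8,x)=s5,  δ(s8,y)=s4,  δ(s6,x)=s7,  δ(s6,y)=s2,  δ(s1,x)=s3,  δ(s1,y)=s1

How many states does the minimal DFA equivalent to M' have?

8

States {s6} cannot be reached from the start state, so discard them.
Start with accepting vs non-accepting: {s2,s3,s5,s7,s8} | {s0,s1,s4}.
Split {s2,s3,s5,s7,s8} by δ(·,x) → {s2,s5,s8} and {s3,s7}.
Refine {s2,s5,s8} on symbol x: members go to different blocks, giving {s2,s8} and {s5}.
On input x, block {s2,s8} splits into {s2} and {s8}.
On input x, block {s0,s1,s4} splits into {s0} and {s1} and {s4}.
On input x, block {s3,s7} splits into {s3} and {s7}.
Stable partition: {s2} | {s0} | {s3} | {s5} | {s8} | {s1} | {s4} | {s7} — 8 equivalence classes.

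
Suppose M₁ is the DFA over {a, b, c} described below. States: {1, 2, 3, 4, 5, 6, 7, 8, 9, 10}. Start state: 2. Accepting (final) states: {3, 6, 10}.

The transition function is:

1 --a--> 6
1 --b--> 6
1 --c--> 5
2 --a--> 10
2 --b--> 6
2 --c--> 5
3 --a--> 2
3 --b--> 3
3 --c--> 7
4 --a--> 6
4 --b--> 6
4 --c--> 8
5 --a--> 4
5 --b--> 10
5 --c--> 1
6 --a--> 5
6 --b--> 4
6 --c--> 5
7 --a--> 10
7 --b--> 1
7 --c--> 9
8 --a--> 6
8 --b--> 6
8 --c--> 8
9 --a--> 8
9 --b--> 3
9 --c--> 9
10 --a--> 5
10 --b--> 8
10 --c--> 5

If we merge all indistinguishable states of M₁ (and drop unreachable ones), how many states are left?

Reachable states from the start: {1,2,4,5,6,8,10}. Unreachable: {3,7,9} — drop them.
Initial partition by acceptance: {6,10} | {1,2,4,5,8}.
Split {1,2,4,5,8} by δ(·,a) → {1,2,4,8} and {5}.
Split {1,2,4,8} by δ(·,c) → {1,2} and {4,8}.
Stable partition: {6,10} | {1,2} | {5} | {4,8} — 4 equivalence classes.

4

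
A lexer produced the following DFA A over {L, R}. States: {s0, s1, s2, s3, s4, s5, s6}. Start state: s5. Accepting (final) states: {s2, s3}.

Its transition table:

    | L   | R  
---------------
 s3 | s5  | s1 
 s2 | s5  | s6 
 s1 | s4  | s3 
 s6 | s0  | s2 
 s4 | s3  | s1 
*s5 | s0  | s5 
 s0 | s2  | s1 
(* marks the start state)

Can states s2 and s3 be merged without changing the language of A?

All states are reachable from the start state.
Initial partition by acceptance: {s2,s3} | {s0,s1,s4,s5,s6}.
On input L, block {s0,s1,s4,s5,s6} splits into {s1,s5,s6} and {s0,s4}.
Refine {s1,s5,s6} on symbol R: members go to different blocks, giving {s1,s6} and {s5}.
Stable partition: {s2,s3} | {s1,s6} | {s0,s4} | {s5} — 4 equivalence classes.
s2 and s3 lie in the same block of the stable partition, so they are equivalent — no string distinguishes them.

Yes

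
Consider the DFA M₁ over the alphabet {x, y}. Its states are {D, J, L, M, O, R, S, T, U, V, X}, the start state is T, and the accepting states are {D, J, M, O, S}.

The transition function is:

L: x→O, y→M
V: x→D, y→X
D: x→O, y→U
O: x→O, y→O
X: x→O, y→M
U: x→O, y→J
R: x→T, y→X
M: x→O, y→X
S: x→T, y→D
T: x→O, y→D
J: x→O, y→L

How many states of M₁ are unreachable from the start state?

BFS from T reaches {D, J, L, M, O, T, U, X}; the 3 state(s) R, S, V are never visited.

3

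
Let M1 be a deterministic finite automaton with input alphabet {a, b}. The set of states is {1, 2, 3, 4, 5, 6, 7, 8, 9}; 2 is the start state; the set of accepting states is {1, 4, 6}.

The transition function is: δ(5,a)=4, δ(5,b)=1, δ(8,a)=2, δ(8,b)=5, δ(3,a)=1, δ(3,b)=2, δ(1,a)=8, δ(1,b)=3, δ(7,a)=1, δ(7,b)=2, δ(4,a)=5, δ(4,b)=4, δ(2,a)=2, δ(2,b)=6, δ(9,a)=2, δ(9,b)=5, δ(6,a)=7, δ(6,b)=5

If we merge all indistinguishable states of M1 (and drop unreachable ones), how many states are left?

7

First remove the unreachable states {9}; 8 states remain.
Initial partition by acceptance: {1,4,6} | {2,3,5,7,8}.
Split {1,4,6} by δ(·,b) → {1,6} and {4}.
Refine {2,3,5,7,8} on symbol a: members go to different blocks, giving {2,8} and {3,7} and {5}.
On input a, block {1,6} splits into {1} and {6}.
Refine {2,8} on symbol b: members go to different blocks, giving {2} and {8}.
No further refinement is possible. Final partition (7 blocks): {1} | {2} | {4} | {3,7} | {5} | {6} | {8}.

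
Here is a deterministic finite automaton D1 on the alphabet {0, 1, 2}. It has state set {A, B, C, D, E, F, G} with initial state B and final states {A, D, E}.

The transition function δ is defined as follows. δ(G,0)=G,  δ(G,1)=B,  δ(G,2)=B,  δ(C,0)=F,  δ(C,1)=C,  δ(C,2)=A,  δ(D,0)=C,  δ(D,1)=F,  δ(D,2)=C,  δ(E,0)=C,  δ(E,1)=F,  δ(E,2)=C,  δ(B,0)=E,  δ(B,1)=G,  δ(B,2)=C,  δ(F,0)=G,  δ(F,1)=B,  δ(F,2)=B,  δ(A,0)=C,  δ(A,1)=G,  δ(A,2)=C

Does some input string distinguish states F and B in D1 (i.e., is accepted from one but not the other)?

Yes

Reachable states from the start: {A,B,C,E,F,G}. Unreachable: {D} — drop them.
Start with accepting vs non-accepting: {A,E} | {B,C,F,G}.
Refine {B,C,F,G} on symbol 0: members go to different blocks, giving {C,F,G} and {B}.
Split {C,F,G} by δ(·,1) → {F,G} and {C}.
The partition is now stable with 4 blocks: {A,E} | {F,G} | {B} | {C}.
F and B end up in different blocks, so they are distinguishable. For instance, the string '0' is accepted from only B.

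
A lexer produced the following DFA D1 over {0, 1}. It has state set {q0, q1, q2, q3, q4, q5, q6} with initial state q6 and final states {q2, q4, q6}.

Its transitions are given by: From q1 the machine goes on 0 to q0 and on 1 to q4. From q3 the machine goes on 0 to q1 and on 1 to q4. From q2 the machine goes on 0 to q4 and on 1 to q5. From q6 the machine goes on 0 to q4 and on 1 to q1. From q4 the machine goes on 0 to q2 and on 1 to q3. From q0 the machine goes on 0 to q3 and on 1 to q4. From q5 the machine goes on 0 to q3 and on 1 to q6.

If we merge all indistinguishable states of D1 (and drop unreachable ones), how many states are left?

2

All states are reachable from the start state.
Start with accepting vs non-accepting: {q2,q4,q6} | {q0,q1,q3,q5}.
Stable partition: {q2,q4,q6} | {q0,q1,q3,q5} — 2 equivalence classes.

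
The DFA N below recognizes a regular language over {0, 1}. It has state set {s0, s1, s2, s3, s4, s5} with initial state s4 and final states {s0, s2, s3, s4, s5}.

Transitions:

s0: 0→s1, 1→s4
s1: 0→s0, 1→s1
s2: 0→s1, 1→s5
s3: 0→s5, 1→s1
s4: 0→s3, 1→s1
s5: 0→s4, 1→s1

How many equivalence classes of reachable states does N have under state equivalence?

First remove the unreachable states {s2}; 5 states remain.
Initial partition by acceptance: {s0,s3,s4,s5} | {s1}.
Split {s0,s3,s4,s5} by δ(·,0) → {s3,s4,s5} and {s0}.
Stable partition: {s3,s4,s5} | {s1} | {s0} — 3 equivalence classes.

3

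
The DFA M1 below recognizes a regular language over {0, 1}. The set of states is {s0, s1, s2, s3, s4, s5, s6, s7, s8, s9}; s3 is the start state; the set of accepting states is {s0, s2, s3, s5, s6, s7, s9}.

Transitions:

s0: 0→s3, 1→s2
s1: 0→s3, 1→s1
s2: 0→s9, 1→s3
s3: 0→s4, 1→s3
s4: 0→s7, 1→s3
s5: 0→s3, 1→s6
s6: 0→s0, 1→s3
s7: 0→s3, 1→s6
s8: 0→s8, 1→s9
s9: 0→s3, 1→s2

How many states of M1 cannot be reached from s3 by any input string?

No path from s3 leads to s1, s5, s8; the other 7 states are all reachable.

3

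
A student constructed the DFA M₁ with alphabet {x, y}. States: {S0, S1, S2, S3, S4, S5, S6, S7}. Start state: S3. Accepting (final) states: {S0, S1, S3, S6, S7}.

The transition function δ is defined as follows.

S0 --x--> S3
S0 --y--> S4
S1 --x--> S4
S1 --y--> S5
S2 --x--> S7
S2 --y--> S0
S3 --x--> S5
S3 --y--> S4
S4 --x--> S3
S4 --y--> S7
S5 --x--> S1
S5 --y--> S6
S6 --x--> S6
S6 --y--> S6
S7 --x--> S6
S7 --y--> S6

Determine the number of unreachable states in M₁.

No path from S3 leads to S0, S2; the other 6 states are all reachable.

2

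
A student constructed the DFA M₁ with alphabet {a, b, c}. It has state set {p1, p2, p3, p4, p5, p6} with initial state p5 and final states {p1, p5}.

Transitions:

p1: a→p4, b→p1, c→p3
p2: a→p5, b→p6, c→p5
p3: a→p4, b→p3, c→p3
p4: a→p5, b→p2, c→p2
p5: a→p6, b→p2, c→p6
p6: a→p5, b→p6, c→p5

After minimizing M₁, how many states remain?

States {p1,p3,p4} cannot be reached from the start state, so discard them.
Start with accepting vs non-accepting: {p5} | {p2,p6}.
Stable partition: {p5} | {p2,p6} — 2 equivalence classes.

2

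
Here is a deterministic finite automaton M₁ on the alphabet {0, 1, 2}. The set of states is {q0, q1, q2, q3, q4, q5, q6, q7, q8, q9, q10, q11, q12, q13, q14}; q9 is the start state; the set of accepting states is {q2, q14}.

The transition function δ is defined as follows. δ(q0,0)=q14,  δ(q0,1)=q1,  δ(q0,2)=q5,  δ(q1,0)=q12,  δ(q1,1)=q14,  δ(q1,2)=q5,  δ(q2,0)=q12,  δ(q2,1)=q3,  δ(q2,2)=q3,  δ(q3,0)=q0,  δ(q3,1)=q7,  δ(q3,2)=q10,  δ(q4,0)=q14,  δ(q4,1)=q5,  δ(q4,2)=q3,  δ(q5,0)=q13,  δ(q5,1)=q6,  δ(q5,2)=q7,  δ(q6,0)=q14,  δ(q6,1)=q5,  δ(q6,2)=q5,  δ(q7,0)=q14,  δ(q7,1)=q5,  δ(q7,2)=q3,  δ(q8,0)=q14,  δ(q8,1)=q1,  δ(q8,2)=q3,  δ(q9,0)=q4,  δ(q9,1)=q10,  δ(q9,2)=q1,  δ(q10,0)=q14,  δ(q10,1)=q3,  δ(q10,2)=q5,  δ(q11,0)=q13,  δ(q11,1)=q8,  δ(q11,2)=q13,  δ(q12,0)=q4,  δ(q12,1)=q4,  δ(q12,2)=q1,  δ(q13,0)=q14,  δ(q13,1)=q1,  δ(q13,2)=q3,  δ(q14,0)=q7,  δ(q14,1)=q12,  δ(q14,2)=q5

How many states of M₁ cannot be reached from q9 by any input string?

No path from q9 leads to q2, q8, q11; the other 12 states are all reachable.

3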